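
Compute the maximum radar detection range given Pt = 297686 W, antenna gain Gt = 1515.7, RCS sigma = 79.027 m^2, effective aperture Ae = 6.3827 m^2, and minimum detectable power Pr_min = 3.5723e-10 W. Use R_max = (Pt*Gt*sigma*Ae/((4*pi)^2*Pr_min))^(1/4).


R^4 = 297686*1515.7*79.027*6.3827 / ((4*pi)^2 * 3.5723e-10) = 4.034446e+18
R_max = 4.034446e+18^0.25 = 44817 m

44817 m


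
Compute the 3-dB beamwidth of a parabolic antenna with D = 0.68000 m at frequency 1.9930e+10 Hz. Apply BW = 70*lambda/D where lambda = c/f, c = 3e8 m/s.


lambda = c / f = 3.0000e+08 / 1.9930e+10 = 0.01505268 m
BW = 70 * 0.01505268 / 0.68000 = 1.550 deg

1.550 deg


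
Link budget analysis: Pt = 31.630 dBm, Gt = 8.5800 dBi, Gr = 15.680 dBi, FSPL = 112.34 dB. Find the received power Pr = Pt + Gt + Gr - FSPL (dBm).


Pr = 31.630 + 8.5800 + 15.680 - 112.34 = -56.45 dBm

-56.45 dBm


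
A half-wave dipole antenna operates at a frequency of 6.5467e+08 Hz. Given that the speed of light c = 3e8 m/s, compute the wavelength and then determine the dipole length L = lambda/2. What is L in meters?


lambda = c / f = 3.0000e+08 / 6.5467e+08 = 0.4582461 m
L = lambda / 2 = 0.4582461 / 2 = 0.2291 m

0.2291 m


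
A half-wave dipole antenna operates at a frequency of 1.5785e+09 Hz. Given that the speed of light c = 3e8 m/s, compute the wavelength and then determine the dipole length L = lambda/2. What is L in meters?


lambda = c / f = 3.0000e+08 / 1.5785e+09 = 0.1900538 m
L = lambda / 2 = 0.1900538 / 2 = 0.09503 m

0.09503 m


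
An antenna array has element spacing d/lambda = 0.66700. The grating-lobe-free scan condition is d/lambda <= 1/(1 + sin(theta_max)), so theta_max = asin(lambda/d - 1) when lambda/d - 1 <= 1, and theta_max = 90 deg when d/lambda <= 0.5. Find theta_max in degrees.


lambda/d - 1 = 1/0.66700 - 1 = 0.4992504
theta_max = asin(0.4992504) = 29.95 deg

29.95 deg


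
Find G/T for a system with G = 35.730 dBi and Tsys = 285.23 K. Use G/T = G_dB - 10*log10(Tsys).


G/T = 35.730 - 10*log10(285.23) = 35.730 - 24.55195 = 11.18 dB/K

11.18 dB/K


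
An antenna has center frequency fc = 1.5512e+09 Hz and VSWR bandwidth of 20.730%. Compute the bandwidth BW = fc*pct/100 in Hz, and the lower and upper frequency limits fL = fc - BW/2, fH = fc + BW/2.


BW = 1.5512e+09 * 20.730/100 = 3.215638e+08 Hz
fL = 1.5512e+09 - 3.215638e+08/2 = 1.390e+09 Hz
fH = 1.5512e+09 + 3.215638e+08/2 = 1.712e+09 Hz

BW=3.216e+08 Hz, fL=1.390e+09 Hz, fH=1.712e+09 Hz


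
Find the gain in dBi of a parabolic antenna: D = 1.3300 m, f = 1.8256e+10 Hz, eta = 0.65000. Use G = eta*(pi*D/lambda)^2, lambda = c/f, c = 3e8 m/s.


lambda = c / f = 3.0000e+08 / 1.8256e+10 = 0.01643295 m
G_linear = 0.65000 * (pi * 1.3300 / 0.01643295)^2 = 42022.83
G_dBi = 10 * log10(42022.83) = 46.23 dBi

46.23 dBi


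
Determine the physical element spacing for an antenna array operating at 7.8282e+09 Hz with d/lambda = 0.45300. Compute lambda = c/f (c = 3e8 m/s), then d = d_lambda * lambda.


lambda = c / f = 3.0000e+08 / 7.8282e+09 = 0.03832299 m
d = 0.45300 * 0.03832299 = 0.01736 m

0.01736 m


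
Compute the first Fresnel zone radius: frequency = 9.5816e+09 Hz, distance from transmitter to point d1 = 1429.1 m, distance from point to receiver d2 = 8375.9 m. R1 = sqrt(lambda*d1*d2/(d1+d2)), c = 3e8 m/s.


lambda = c / f = 3.0000e+08 / 9.5816e+09 = 0.03131001 m
R1 = sqrt(0.03131001 * 1429.1 * 8375.9 / (1429.1 + 8375.9)) = 6.183 m

6.183 m


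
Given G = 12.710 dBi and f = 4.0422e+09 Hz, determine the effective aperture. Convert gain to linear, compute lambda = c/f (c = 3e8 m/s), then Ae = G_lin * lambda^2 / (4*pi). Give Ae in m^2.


lambda = c / f = 3.0000e+08 / 4.0422e+09 = 0.07421701 m
G_linear = 10^(12.710/10) = 18.66380
Ae = G_linear * lambda^2 / (4*pi) = 18.66380 * 0.07421701^2 / (4*pi) = 8.181e-03 m^2

8.181e-03 m^2


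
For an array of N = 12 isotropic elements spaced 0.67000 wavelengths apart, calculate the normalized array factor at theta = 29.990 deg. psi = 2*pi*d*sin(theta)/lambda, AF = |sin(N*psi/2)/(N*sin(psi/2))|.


psi = 2*pi*0.67000*sin(29.990 deg) = 2.104231 rad
AF = |sin(12*2.104231/2) / (12*sin(2.104231/2))| = 5.659e-03

5.659e-03


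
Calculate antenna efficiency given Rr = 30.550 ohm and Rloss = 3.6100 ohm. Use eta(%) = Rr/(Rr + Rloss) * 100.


eta = 30.550 / (30.550 + 3.6100) * 100 = 89.43%

89.43%


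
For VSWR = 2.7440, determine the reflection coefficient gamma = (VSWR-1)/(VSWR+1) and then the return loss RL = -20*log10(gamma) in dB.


gamma = (2.7440 - 1) / (2.7440 + 1) = 0.4658120
RL = -20 * log10(0.4658120) = 6.636 dB

6.636 dB


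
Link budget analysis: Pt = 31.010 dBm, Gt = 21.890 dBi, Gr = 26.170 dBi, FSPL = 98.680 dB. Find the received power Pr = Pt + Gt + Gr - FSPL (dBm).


Pr = 31.010 + 21.890 + 26.170 - 98.680 = -19.61 dBm

-19.61 dBm


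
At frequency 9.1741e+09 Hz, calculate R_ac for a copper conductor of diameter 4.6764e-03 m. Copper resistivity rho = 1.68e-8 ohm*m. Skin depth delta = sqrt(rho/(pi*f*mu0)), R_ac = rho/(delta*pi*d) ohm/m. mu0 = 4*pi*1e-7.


delta = sqrt(1.68e-8 / (pi * 9.1741e+09 * 4*pi*1e-7)) = 6.810720e-07 m
R_ac = 1.68e-8 / (6.810720e-07 * pi * 4.6764e-03) = 1.679 ohm/m

1.679 ohm/m


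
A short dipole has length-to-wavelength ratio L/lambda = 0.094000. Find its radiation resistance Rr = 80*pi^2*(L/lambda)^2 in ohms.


Rr = 80 * pi^2 * (0.094000)^2 = 80 * 9.869604 * 8.836000e-03 = 6.977 ohm

6.977 ohm


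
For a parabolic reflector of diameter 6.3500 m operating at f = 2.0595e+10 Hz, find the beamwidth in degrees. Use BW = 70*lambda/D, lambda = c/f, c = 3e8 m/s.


lambda = c / f = 3.0000e+08 / 2.0595e+10 = 0.01456664 m
BW = 70 * 0.01456664 / 6.3500 = 0.1606 deg

0.1606 deg


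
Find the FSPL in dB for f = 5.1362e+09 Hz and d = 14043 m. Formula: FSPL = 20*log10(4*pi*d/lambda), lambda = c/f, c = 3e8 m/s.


lambda = c / f = 3.0000e+08 / 5.1362e+09 = 0.05840894 m
FSPL = 20 * log10(4*pi*14043/0.05840894) = 129.6 dB

129.6 dB


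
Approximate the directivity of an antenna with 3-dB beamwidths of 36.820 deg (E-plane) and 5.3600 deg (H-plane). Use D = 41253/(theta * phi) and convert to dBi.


D_linear = 41253 / (36.820 * 5.3600) = 209.0292
D_dBi = 10 * log10(209.0292) = 23.20 dBi

23.20 dBi


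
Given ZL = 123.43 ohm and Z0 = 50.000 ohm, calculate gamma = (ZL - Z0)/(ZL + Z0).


gamma = (123.43 - 50.000) / (123.43 + 50.000) = 0.4234

0.4234


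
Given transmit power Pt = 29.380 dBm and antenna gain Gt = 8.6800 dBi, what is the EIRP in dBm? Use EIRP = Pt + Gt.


EIRP = Pt + Gt = 29.380 + 8.6800 = 38.06 dBm

38.06 dBm


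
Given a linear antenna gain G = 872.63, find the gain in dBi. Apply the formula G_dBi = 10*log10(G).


G_dBi = 10 * log10(872.63) = 29.41 dBi

29.41 dBi


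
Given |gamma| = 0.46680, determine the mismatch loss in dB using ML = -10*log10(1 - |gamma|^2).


ML = -10 * log10(1 - 0.46680^2) = -10 * log10(0.78209776) = 1.067 dB

1.067 dB


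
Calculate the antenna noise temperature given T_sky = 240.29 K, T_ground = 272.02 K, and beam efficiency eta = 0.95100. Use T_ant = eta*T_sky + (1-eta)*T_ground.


T_ant = 0.95100 * 240.29 + (1 - 0.95100) * 272.02 = 241.8 K

241.8 K


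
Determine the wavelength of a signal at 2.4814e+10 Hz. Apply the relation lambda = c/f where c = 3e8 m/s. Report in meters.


lambda = c / f = 3.0000e+08 / 2.4814e+10 = 0.01209 m

0.01209 m


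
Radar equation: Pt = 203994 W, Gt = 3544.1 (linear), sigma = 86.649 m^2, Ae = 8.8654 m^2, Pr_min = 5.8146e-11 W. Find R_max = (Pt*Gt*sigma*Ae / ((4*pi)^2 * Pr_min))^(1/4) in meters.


R^4 = 203994*3544.1*86.649*8.8654 / ((4*pi)^2 * 5.8146e-11) = 6.048472e+19
R_max = 6.048472e+19^0.25 = 88188 m

88188 m


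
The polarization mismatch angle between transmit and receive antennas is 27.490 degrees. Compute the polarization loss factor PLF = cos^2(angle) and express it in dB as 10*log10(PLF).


PLF_linear = cos^2(27.490 deg) = 0.7869312
PLF_dB = 10 * log10(0.7869312) = -1.041 dB

-1.041 dB


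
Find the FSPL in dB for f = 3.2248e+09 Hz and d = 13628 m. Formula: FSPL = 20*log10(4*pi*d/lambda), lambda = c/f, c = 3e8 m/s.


lambda = c / f = 3.0000e+08 / 3.2248e+09 = 0.09302903 m
FSPL = 20 * log10(4*pi*13628/0.09302903) = 125.3 dB

125.3 dB


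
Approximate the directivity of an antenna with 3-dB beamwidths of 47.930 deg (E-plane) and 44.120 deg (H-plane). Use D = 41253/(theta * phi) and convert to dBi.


D_linear = 41253 / (47.930 * 44.120) = 19.50799
D_dBi = 10 * log10(19.50799) = 12.90 dBi

12.90 dBi


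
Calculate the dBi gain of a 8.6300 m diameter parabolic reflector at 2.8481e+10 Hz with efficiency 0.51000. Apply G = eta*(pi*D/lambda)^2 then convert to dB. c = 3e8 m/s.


lambda = c / f = 3.0000e+08 / 2.8481e+10 = 0.01053334 m
G_linear = 0.51000 * (pi * 8.6300 / 0.01053334)^2 = 3.378775e+06
G_dBi = 10 * log10(3.378775e+06) = 65.29 dBi

65.29 dBi


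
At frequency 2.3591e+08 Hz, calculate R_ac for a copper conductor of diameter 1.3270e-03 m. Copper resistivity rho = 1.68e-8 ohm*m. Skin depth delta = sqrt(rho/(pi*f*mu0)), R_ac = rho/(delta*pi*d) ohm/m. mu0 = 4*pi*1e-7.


delta = sqrt(1.68e-8 / (pi * 2.3591e+08 * 4*pi*1e-7)) = 4.247189e-06 m
R_ac = 1.68e-8 / (4.247189e-06 * pi * 1.3270e-03) = 0.9488 ohm/m

0.9488 ohm/m


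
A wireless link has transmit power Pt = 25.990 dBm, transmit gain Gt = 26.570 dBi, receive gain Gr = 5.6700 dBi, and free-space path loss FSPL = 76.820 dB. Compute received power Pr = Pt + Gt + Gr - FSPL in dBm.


Pr = 25.990 + 26.570 + 5.6700 - 76.820 = -18.59 dBm

-18.59 dBm


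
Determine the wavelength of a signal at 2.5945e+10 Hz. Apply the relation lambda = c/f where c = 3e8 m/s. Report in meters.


lambda = c / f = 3.0000e+08 / 2.5945e+10 = 0.01156 m

0.01156 m


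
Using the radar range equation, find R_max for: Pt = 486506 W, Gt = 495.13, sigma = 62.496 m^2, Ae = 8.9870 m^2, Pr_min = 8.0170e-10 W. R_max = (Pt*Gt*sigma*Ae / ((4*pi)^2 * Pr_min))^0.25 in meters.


R^4 = 486506*495.13*62.496*8.9870 / ((4*pi)^2 * 8.0170e-10) = 1.068668e+18
R_max = 1.068668e+18^0.25 = 32152 m

32152 m


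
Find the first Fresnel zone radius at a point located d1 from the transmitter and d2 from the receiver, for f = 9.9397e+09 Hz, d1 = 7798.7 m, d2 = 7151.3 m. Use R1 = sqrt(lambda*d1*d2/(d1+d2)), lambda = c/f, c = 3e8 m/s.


lambda = c / f = 3.0000e+08 / 9.9397e+09 = 0.03018200 m
R1 = sqrt(0.03018200 * 7798.7 * 7151.3 / (7798.7 + 7151.3)) = 10.61 m

10.61 m


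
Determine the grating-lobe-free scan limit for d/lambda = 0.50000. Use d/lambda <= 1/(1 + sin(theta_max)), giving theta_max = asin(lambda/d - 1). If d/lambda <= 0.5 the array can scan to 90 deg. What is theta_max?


lambda/d - 1 = 1/0.50000 - 1 = 1.000000 >= 1
d/lambda <= 0.5, so the array can scan to endfire without grating lobes: theta_max = 90 deg

90 deg


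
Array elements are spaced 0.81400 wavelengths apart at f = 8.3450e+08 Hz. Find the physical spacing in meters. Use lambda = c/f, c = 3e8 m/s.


lambda = c / f = 3.0000e+08 / 8.3450e+08 = 0.3594967 m
d = 0.81400 * 0.3594967 = 0.2926 m

0.2926 m


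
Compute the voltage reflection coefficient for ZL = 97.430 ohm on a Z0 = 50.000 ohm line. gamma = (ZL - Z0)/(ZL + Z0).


gamma = (97.430 - 50.000) / (97.430 + 50.000) = 0.3217

0.3217


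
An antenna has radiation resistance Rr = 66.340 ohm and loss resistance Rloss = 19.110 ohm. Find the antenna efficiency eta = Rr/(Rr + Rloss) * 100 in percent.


eta = 66.340 / (66.340 + 19.110) * 100 = 77.64%

77.64%


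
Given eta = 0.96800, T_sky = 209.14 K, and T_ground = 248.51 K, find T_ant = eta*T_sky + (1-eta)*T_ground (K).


T_ant = 0.96800 * 209.14 + (1 - 0.96800) * 248.51 = 210.4 K

210.4 K


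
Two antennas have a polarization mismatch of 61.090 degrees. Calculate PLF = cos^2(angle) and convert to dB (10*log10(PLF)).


PLF_linear = cos^2(61.090 deg) = 0.2337096
PLF_dB = 10 * log10(0.2337096) = -6.313 dB

-6.313 dB


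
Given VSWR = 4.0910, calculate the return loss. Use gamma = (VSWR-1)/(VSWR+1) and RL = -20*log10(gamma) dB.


gamma = (4.0910 - 1) / (4.0910 + 1) = 0.6071499
RL = -20 * log10(0.6071499) = 4.334 dB

4.334 dB


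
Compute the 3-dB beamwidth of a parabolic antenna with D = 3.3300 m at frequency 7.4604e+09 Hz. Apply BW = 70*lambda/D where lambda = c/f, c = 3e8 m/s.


lambda = c / f = 3.0000e+08 / 7.4604e+09 = 0.04021232 m
BW = 70 * 0.04021232 / 3.3300 = 0.8453 deg

0.8453 deg


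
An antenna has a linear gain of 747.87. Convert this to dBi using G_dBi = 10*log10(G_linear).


G_dBi = 10 * log10(747.87) = 28.74 dBi

28.74 dBi


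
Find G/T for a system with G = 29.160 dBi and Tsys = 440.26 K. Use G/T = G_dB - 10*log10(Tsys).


G/T = 29.160 - 10*log10(440.26) = 29.160 - 26.43709 = 2.723 dB/K

2.723 dB/K


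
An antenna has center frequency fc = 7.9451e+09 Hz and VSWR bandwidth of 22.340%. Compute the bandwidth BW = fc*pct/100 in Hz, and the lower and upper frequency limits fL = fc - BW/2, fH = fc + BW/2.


BW = 7.9451e+09 * 22.340/100 = 1.774935e+09 Hz
fL = 7.9451e+09 - 1.774935e+09/2 = 7.058e+09 Hz
fH = 7.9451e+09 + 1.774935e+09/2 = 8.833e+09 Hz

BW=1.775e+09 Hz, fL=7.058e+09 Hz, fH=8.833e+09 Hz


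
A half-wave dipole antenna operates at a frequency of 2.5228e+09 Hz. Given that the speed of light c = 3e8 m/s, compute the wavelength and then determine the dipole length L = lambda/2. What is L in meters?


lambda = c / f = 3.0000e+08 / 2.5228e+09 = 0.1189155 m
L = lambda / 2 = 0.1189155 / 2 = 0.05946 m

0.05946 m


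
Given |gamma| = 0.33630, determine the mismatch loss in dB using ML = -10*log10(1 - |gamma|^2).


ML = -10 * log10(1 - 0.33630^2) = -10 * log10(0.88690231) = 0.5212 dB

0.5212 dB


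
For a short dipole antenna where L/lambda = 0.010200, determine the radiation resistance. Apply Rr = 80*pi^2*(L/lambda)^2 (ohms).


Rr = 80 * pi^2 * (0.010200)^2 = 80 * 9.869604 * 1.040400e-04 = 0.08215 ohm

0.08215 ohm


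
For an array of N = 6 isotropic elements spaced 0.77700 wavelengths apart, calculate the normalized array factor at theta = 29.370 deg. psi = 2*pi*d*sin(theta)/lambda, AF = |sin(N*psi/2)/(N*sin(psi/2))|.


psi = 2*pi*0.77700*sin(29.370 deg) = 2.394382 rad
AF = |sin(6*2.394382/2) / (6*sin(2.394382/2))| = 0.1402

0.1402


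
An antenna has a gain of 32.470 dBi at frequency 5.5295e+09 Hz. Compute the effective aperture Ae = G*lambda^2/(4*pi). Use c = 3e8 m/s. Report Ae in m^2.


lambda = c / f = 3.0000e+08 / 5.5295e+09 = 0.05425445 m
G_linear = 10^(32.470/10) = 1766.038
Ae = G_linear * lambda^2 / (4*pi) = 1766.038 * 0.05425445^2 / (4*pi) = 0.4137 m^2

0.4137 m^2


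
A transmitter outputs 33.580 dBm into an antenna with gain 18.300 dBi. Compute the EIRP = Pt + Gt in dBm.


EIRP = Pt + Gt = 33.580 + 18.300 = 51.88 dBm

51.88 dBm


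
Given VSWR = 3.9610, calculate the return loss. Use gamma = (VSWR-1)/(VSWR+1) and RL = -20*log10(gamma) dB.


gamma = (3.9610 - 1) / (3.9610 + 1) = 0.5968555
RL = -20 * log10(0.5968555) = 4.483 dB

4.483 dB


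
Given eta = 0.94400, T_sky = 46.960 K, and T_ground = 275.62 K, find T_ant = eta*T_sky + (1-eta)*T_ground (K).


T_ant = 0.94400 * 46.960 + (1 - 0.94400) * 275.62 = 59.76 K

59.76 K


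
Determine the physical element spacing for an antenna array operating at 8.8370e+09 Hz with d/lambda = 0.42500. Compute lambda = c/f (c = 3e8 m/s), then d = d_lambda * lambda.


lambda = c / f = 3.0000e+08 / 8.8370e+09 = 0.03394817 m
d = 0.42500 * 0.03394817 = 0.01443 m

0.01443 m


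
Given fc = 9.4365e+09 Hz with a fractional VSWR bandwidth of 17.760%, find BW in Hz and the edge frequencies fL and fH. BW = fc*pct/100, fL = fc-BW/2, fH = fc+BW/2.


BW = 9.4365e+09 * 17.760/100 = 1.675922e+09 Hz
fL = 9.4365e+09 - 1.675922e+09/2 = 8.599e+09 Hz
fH = 9.4365e+09 + 1.675922e+09/2 = 1.027e+10 Hz

BW=1.676e+09 Hz, fL=8.599e+09 Hz, fH=1.027e+10 Hz


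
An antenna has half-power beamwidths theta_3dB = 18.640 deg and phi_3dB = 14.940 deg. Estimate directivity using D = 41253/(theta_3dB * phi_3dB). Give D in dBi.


D_linear = 41253 / (18.640 * 14.940) = 148.1355
D_dBi = 10 * log10(148.1355) = 21.71 dBi

21.71 dBi


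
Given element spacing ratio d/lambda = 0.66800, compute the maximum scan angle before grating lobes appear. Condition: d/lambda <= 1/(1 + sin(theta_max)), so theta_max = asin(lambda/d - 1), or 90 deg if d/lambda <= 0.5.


lambda/d - 1 = 1/0.66800 - 1 = 0.4970060
theta_max = asin(0.4970060) = 29.80 deg

29.80 deg


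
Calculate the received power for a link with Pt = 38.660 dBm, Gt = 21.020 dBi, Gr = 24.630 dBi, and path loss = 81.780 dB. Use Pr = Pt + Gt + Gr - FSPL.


Pr = 38.660 + 21.020 + 24.630 - 81.780 = 2.53 dBm

2.53 dBm


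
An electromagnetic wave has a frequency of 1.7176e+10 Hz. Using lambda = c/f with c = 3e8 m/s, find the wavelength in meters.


lambda = c / f = 3.0000e+08 / 1.7176e+10 = 0.01747 m

0.01747 m


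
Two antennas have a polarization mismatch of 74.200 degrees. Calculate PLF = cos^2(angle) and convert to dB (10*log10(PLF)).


PLF_linear = cos^2(74.200 deg) = 0.07413653
PLF_dB = 10 * log10(0.07413653) = -11.30 dB

-11.30 dB


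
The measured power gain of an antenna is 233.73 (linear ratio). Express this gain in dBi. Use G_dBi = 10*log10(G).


G_dBi = 10 * log10(233.73) = 23.69 dBi

23.69 dBi


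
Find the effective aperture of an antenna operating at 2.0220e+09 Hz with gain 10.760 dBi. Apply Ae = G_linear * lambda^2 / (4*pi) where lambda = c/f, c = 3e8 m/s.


lambda = c / f = 3.0000e+08 / 2.0220e+09 = 0.1483680 m
G_linear = 10^(10.760/10) = 11.91242
Ae = G_linear * lambda^2 / (4*pi) = 11.91242 * 0.1483680^2 / (4*pi) = 0.02087 m^2

0.02087 m^2


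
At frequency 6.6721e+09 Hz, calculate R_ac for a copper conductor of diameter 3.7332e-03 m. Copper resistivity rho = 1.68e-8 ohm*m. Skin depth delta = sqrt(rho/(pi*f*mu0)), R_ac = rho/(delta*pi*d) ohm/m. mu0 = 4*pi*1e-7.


delta = sqrt(1.68e-8 / (pi * 6.6721e+09 * 4*pi*1e-7)) = 7.986261e-07 m
R_ac = 1.68e-8 / (7.986261e-07 * pi * 3.7332e-03) = 1.794 ohm/m

1.794 ohm/m


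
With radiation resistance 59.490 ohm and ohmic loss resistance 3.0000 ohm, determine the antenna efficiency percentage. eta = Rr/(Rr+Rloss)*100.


eta = 59.490 / (59.490 + 3.0000) * 100 = 95.20%

95.20%


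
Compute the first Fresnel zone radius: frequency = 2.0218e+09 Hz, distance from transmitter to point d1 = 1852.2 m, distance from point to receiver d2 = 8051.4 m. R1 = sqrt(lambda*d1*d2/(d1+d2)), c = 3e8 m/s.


lambda = c / f = 3.0000e+08 / 2.0218e+09 = 0.1483826 m
R1 = sqrt(0.1483826 * 1852.2 * 8051.4 / (1852.2 + 8051.4)) = 14.95 m

14.95 m


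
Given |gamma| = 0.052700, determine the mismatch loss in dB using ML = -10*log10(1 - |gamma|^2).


ML = -10 * log10(1 - 0.052700^2) = -10 * log10(0.99722271) = 0.01208 dB

0.01208 dB


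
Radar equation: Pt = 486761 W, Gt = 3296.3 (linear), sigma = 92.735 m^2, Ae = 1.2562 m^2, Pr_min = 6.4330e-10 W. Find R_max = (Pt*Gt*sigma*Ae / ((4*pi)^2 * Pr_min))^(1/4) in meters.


R^4 = 486761*3296.3*92.735*1.2562 / ((4*pi)^2 * 6.4330e-10) = 1.839974e+18
R_max = 1.839974e+18^0.25 = 36830 m

36830 m


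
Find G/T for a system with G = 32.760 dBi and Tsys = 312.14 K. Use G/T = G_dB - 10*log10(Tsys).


G/T = 32.760 - 10*log10(312.14) = 32.760 - 24.94349 = 7.817 dB/K

7.817 dB/K


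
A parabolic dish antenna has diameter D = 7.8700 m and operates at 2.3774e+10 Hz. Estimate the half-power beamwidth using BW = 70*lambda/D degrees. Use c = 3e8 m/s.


lambda = c / f = 3.0000e+08 / 2.3774e+10 = 0.01261883 m
BW = 70 * 0.01261883 / 7.8700 = 0.1122 deg

0.1122 deg


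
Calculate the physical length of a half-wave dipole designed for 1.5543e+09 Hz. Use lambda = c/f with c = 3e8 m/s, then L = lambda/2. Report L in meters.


lambda = c / f = 3.0000e+08 / 1.5543e+09 = 0.1930129 m
L = lambda / 2 = 0.1930129 / 2 = 0.09651 m

0.09651 m


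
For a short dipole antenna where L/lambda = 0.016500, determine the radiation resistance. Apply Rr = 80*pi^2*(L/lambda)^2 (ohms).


Rr = 80 * pi^2 * (0.016500)^2 = 80 * 9.869604 * 2.722500e-04 = 0.2150 ohm

0.2150 ohm


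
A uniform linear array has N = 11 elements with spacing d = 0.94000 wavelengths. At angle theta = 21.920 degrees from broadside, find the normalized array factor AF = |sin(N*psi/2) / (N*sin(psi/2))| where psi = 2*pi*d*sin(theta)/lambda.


psi = 2*pi*0.94000*sin(21.920 deg) = 2.204851 rad
AF = |sin(11*2.204851/2) / (11*sin(2.204851/2))| = 0.04337

0.04337


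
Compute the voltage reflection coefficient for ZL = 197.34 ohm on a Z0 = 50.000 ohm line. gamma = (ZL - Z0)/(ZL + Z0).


gamma = (197.34 - 50.000) / (197.34 + 50.000) = 0.5957

0.5957


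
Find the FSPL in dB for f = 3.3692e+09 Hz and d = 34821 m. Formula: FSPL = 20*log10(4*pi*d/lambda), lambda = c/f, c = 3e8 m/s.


lambda = c / f = 3.0000e+08 / 3.3692e+09 = 0.08904191 m
FSPL = 20 * log10(4*pi*34821/0.08904191) = 133.8 dB

133.8 dB


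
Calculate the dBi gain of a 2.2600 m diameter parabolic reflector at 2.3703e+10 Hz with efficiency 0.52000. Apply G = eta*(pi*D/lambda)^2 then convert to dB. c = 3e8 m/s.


lambda = c / f = 3.0000e+08 / 2.3703e+10 = 0.01265663 m
G_linear = 0.52000 * (pi * 2.2600 / 0.01265663)^2 = 163637.9
G_dBi = 10 * log10(163637.9) = 52.14 dBi

52.14 dBi


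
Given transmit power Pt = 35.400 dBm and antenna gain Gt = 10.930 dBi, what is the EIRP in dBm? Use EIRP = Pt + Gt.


EIRP = Pt + Gt = 35.400 + 10.930 = 46.33 dBm

46.33 dBm


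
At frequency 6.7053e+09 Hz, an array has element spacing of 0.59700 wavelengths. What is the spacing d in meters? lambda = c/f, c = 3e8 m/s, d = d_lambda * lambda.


lambda = c / f = 3.0000e+08 / 6.7053e+09 = 0.04474073 m
d = 0.59700 * 0.04474073 = 0.02671 m

0.02671 m


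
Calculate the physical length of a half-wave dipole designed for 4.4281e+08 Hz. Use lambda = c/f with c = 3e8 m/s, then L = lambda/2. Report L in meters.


lambda = c / f = 3.0000e+08 / 4.4281e+08 = 0.6774915 m
L = lambda / 2 = 0.6774915 / 2 = 0.3387 m

0.3387 m


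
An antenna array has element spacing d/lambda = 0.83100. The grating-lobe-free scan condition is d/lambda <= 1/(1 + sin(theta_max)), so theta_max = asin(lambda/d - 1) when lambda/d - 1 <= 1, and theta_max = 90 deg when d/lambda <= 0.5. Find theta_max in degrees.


lambda/d - 1 = 1/0.83100 - 1 = 0.2033694
theta_max = asin(0.2033694) = 11.73 deg

11.73 deg


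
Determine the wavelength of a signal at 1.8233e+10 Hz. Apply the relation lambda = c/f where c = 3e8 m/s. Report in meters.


lambda = c / f = 3.0000e+08 / 1.8233e+10 = 0.01645 m

0.01645 m


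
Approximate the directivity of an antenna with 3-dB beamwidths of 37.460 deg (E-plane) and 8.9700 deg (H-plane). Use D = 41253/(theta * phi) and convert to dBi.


D_linear = 41253 / (37.460 * 8.9700) = 122.7709
D_dBi = 10 * log10(122.7709) = 20.89 dBi

20.89 dBi


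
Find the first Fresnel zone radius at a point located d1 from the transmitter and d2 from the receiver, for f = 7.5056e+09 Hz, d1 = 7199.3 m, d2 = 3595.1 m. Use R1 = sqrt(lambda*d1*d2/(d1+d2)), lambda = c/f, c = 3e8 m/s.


lambda = c / f = 3.0000e+08 / 7.5056e+09 = 0.03997016 m
R1 = sqrt(0.03997016 * 7199.3 * 3595.1 / (7199.3 + 3595.1)) = 9.790 m

9.790 m


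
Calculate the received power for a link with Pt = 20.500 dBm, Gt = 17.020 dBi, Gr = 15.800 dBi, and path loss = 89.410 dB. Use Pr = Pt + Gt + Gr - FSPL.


Pr = 20.500 + 17.020 + 15.800 - 89.410 = -36.09 dBm

-36.09 dBm


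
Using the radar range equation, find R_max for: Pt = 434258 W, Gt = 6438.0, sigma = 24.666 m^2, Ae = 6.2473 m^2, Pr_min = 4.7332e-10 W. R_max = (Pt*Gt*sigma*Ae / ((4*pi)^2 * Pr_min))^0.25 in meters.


R^4 = 434258*6438.0*24.666*6.2473 / ((4*pi)^2 * 4.7332e-10) = 5.763885e+18
R_max = 5.763885e+18^0.25 = 48998 m

48998 m


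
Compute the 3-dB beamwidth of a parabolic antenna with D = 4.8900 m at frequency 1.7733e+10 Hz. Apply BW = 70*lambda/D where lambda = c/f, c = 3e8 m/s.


lambda = c / f = 3.0000e+08 / 1.7733e+10 = 0.01691761 m
BW = 70 * 0.01691761 / 4.8900 = 0.2422 deg

0.2422 deg


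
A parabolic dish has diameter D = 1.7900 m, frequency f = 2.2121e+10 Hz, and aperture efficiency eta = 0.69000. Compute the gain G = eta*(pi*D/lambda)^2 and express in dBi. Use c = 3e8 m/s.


lambda = c / f = 3.0000e+08 / 2.2121e+10 = 0.01356177 m
G_linear = 0.69000 * (pi * 1.7900 / 0.01356177)^2 = 118637.5
G_dBi = 10 * log10(118637.5) = 50.74 dBi

50.74 dBi


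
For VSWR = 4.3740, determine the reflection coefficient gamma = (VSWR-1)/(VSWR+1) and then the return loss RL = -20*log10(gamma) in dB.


gamma = (4.3740 - 1) / (4.3740 + 1) = 0.6278377
RL = -20 * log10(0.6278377) = 4.043 dB

4.043 dB


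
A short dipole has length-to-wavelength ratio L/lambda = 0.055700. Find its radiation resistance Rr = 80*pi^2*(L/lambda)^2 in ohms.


Rr = 80 * pi^2 * (0.055700)^2 = 80 * 9.869604 * 3.102490e-03 = 2.450 ohm

2.450 ohm


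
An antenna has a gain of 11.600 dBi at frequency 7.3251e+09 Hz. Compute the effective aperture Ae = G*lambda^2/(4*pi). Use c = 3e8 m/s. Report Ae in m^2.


lambda = c / f = 3.0000e+08 / 7.3251e+09 = 0.04095507 m
G_linear = 10^(11.600/10) = 14.45440
Ae = G_linear * lambda^2 / (4*pi) = 14.45440 * 0.04095507^2 / (4*pi) = 1.929e-03 m^2

1.929e-03 m^2


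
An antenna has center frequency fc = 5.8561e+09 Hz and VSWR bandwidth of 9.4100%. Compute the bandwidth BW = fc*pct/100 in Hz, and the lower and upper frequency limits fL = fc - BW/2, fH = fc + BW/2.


BW = 5.8561e+09 * 9.4100/100 = 5.510590e+08 Hz
fL = 5.8561e+09 - 5.510590e+08/2 = 5.581e+09 Hz
fH = 5.8561e+09 + 5.510590e+08/2 = 6.132e+09 Hz

BW=5.511e+08 Hz, fL=5.581e+09 Hz, fH=6.132e+09 Hz


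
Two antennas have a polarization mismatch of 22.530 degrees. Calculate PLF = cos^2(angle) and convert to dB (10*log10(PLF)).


PLF_linear = cos^2(22.530 deg) = 0.8531830
PLF_dB = 10 * log10(0.8531830) = -0.6896 dB

-0.6896 dB


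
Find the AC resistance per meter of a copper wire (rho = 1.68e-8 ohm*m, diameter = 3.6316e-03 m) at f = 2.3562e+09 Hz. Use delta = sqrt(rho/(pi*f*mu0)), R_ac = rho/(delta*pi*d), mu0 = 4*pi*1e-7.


delta = sqrt(1.68e-8 / (pi * 2.3562e+09 * 4*pi*1e-7)) = 1.343905e-06 m
R_ac = 1.68e-8 / (1.343905e-06 * pi * 3.6316e-03) = 1.096 ohm/m

1.096 ohm/m


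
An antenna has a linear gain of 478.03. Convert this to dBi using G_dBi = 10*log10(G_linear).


G_dBi = 10 * log10(478.03) = 26.79 dBi

26.79 dBi


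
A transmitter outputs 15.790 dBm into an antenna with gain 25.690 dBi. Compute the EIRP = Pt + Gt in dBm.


EIRP = Pt + Gt = 15.790 + 25.690 = 41.48 dBm

41.48 dBm


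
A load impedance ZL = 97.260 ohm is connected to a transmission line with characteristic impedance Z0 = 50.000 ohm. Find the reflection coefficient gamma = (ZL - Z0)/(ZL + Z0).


gamma = (97.260 - 50.000) / (97.260 + 50.000) = 0.3209

0.3209


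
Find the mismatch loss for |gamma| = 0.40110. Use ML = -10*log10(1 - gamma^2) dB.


ML = -10 * log10(1 - 0.40110^2) = -10 * log10(0.83911879) = 0.7618 dB

0.7618 dB


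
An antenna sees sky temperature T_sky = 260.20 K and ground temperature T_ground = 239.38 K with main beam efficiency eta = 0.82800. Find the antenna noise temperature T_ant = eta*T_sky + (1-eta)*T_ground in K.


T_ant = 0.82800 * 260.20 + (1 - 0.82800) * 239.38 = 256.6 K

256.6 K


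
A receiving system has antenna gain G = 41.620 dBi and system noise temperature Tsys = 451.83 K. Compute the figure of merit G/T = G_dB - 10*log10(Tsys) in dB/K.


G/T = 41.620 - 10*log10(451.83) = 41.620 - 26.54975 = 15.07 dB/K

15.07 dB/K


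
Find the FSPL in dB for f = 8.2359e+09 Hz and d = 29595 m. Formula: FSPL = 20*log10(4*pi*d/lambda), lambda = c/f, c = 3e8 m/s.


lambda = c / f = 3.0000e+08 / 8.2359e+09 = 0.03642589 m
FSPL = 20 * log10(4*pi*29595/0.03642589) = 140.2 dB

140.2 dB


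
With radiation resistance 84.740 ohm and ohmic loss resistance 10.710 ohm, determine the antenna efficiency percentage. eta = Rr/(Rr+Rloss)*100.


eta = 84.740 / (84.740 + 10.710) * 100 = 88.78%

88.78%


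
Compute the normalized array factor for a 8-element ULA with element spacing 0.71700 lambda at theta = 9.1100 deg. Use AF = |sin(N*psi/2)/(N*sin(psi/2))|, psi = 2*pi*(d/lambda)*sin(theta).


psi = 2*pi*0.71700*sin(9.1100 deg) = 0.7132854 rad
AF = |sin(8*0.7132854/2) / (8*sin(0.7132854/2))| = 0.1018

0.1018


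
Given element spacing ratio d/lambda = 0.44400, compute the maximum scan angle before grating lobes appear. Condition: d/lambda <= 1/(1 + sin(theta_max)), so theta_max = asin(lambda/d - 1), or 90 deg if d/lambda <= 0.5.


lambda/d - 1 = 1/0.44400 - 1 = 1.252252 >= 1
d/lambda <= 0.5, so the array can scan to endfire without grating lobes: theta_max = 90 deg

90 deg


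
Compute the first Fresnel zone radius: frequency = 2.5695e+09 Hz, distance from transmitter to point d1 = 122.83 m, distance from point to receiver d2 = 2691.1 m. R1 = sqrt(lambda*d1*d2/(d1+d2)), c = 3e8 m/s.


lambda = c / f = 3.0000e+08 / 2.5695e+09 = 0.1167542 m
R1 = sqrt(0.1167542 * 122.83 * 2691.1 / (122.83 + 2691.1)) = 3.703 m

3.703 m


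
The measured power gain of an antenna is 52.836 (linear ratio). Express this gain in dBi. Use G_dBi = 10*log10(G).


G_dBi = 10 * log10(52.836) = 17.23 dBi

17.23 dBi


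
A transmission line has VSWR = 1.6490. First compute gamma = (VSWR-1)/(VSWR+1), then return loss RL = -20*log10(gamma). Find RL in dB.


gamma = (1.6490 - 1) / (1.6490 + 1) = 0.2449981
RL = -20 * log10(0.2449981) = 12.22 dB

12.22 dB


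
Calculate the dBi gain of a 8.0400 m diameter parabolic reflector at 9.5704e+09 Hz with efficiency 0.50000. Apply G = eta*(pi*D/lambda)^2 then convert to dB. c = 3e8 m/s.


lambda = c / f = 3.0000e+08 / 9.5704e+09 = 0.03134665 m
G_linear = 0.50000 * (pi * 8.0400 / 0.03134665)^2 = 324638.2
G_dBi = 10 * log10(324638.2) = 55.11 dBi

55.11 dBi


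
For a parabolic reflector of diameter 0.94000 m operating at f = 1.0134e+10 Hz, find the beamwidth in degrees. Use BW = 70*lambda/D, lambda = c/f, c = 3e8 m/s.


lambda = c / f = 3.0000e+08 / 1.0134e+10 = 0.02960332 m
BW = 70 * 0.02960332 / 0.94000 = 2.205 deg

2.205 deg


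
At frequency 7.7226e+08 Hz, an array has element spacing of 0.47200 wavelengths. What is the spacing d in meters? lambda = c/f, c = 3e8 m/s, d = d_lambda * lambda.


lambda = c / f = 3.0000e+08 / 7.7226e+08 = 0.3884702 m
d = 0.47200 * 0.3884702 = 0.1834 m

0.1834 m


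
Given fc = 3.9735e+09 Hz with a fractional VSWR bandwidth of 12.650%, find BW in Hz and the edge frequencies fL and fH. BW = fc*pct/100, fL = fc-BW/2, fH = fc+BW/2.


BW = 3.9735e+09 * 12.650/100 = 5.026478e+08 Hz
fL = 3.9735e+09 - 5.026478e+08/2 = 3.722e+09 Hz
fH = 3.9735e+09 + 5.026478e+08/2 = 4.225e+09 Hz

BW=5.026e+08 Hz, fL=3.722e+09 Hz, fH=4.225e+09 Hz


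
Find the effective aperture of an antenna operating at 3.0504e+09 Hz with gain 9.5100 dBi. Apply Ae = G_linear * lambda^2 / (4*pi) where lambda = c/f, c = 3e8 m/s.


lambda = c / f = 3.0000e+08 / 3.0504e+09 = 0.09834776 m
G_linear = 10^(9.5100/10) = 8.933055
Ae = G_linear * lambda^2 / (4*pi) = 8.933055 * 0.09834776^2 / (4*pi) = 6.876e-03 m^2

6.876e-03 m^2


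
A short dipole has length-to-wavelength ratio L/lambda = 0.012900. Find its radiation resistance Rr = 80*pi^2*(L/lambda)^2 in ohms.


Rr = 80 * pi^2 * (0.012900)^2 = 80 * 9.869604 * 1.664100e-04 = 0.1314 ohm

0.1314 ohm


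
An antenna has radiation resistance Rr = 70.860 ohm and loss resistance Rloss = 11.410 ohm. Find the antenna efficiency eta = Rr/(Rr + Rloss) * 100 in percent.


eta = 70.860 / (70.860 + 11.410) * 100 = 86.13%

86.13%


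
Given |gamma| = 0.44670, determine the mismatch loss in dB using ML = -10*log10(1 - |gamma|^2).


ML = -10 * log10(1 - 0.44670^2) = -10 * log10(0.80045911) = 0.9666 dB

0.9666 dB


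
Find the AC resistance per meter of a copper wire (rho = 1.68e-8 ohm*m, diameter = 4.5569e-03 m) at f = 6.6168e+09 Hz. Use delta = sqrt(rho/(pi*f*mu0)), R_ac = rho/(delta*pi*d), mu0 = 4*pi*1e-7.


delta = sqrt(1.68e-8 / (pi * 6.6168e+09 * 4*pi*1e-7)) = 8.019564e-07 m
R_ac = 1.68e-8 / (8.019564e-07 * pi * 4.5569e-03) = 1.463 ohm/m

1.463 ohm/m


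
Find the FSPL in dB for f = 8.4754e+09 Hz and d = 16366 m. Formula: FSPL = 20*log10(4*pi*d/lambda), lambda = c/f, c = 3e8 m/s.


lambda = c / f = 3.0000e+08 / 8.4754e+09 = 0.03539656 m
FSPL = 20 * log10(4*pi*16366/0.03539656) = 135.3 dB

135.3 dB


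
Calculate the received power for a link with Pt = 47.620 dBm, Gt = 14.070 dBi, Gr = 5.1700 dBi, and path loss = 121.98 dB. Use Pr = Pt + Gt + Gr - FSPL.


Pr = 47.620 + 14.070 + 5.1700 - 121.98 = -55.12 dBm

-55.12 dBm


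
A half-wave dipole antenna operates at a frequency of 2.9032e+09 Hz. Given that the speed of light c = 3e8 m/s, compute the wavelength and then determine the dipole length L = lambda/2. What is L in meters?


lambda = c / f = 3.0000e+08 / 2.9032e+09 = 0.1033343 m
L = lambda / 2 = 0.1033343 / 2 = 0.05167 m

0.05167 m


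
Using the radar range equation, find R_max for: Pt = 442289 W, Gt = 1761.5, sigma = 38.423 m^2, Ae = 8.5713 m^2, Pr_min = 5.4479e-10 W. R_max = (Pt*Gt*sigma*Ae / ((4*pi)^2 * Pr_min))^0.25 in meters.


R^4 = 442289*1761.5*38.423*8.5713 / ((4*pi)^2 * 5.4479e-10) = 2.982482e+18
R_max = 2.982482e+18^0.25 = 41557 m

41557 m


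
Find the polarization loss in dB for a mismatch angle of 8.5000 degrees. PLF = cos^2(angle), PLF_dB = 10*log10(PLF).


PLF_linear = cos^2(8.5000 deg) = 0.9781524
PLF_dB = 10 * log10(0.9781524) = -0.09593 dB

-0.09593 dB


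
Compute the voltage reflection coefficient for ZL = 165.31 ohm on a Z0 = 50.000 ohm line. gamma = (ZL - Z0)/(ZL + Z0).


gamma = (165.31 - 50.000) / (165.31 + 50.000) = 0.5356

0.5356


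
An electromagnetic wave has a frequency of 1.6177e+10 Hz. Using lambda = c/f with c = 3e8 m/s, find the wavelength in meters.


lambda = c / f = 3.0000e+08 / 1.6177e+10 = 0.01854 m

0.01854 m


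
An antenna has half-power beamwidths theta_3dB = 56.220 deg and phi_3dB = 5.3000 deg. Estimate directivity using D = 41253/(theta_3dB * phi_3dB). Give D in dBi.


D_linear = 41253 / (56.220 * 5.3000) = 138.4487
D_dBi = 10 * log10(138.4487) = 21.41 dBi

21.41 dBi


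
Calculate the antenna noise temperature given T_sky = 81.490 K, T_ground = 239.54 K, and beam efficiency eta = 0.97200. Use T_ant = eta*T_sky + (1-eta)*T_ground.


T_ant = 0.97200 * 81.490 + (1 - 0.97200) * 239.54 = 85.92 K

85.92 K


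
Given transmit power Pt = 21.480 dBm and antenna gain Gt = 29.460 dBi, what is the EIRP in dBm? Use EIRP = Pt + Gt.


EIRP = Pt + Gt = 21.480 + 29.460 = 50.94 dBm

50.94 dBm


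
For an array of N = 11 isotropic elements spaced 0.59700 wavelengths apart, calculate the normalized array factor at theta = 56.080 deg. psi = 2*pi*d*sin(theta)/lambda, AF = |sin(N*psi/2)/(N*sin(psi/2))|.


psi = 2*pi*0.59700*sin(56.080 deg) = 3.112697 rad
AF = |sin(11*3.112697/2) / (11*sin(3.112697/2))| = 0.08977

0.08977


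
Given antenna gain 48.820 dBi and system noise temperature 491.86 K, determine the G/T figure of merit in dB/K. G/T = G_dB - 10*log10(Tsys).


G/T = 48.820 - 10*log10(491.86) = 48.820 - 26.91842 = 21.90 dB/K

21.90 dB/K


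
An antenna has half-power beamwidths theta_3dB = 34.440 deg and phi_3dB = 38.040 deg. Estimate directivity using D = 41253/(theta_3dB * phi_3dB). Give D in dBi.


D_linear = 41253 / (34.440 * 38.040) = 31.48849
D_dBi = 10 * log10(31.48849) = 14.98 dBi

14.98 dBi


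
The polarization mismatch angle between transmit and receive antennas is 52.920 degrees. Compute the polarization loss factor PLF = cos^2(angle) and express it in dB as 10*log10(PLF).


PLF_linear = cos^2(52.920 deg) = 0.3635240
PLF_dB = 10 * log10(0.3635240) = -4.395 dB

-4.395 dB


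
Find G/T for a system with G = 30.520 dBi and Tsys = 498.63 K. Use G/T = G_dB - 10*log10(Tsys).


G/T = 30.520 - 10*log10(498.63) = 30.520 - 26.97778 = 3.542 dB/K

3.542 dB/K


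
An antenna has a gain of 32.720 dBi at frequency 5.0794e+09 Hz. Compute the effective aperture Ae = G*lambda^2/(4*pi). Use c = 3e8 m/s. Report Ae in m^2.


lambda = c / f = 3.0000e+08 / 5.0794e+09 = 0.05906209 m
G_linear = 10^(32.720/10) = 1870.682
Ae = G_linear * lambda^2 / (4*pi) = 1870.682 * 0.05906209^2 / (4*pi) = 0.5193 m^2

0.5193 m^2


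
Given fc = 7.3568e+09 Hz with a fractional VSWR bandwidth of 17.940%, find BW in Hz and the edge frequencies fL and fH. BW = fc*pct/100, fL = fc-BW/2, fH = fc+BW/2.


BW = 7.3568e+09 * 17.940/100 = 1.319810e+09 Hz
fL = 7.3568e+09 - 1.319810e+09/2 = 6.697e+09 Hz
fH = 7.3568e+09 + 1.319810e+09/2 = 8.017e+09 Hz

BW=1.320e+09 Hz, fL=6.697e+09 Hz, fH=8.017e+09 Hz


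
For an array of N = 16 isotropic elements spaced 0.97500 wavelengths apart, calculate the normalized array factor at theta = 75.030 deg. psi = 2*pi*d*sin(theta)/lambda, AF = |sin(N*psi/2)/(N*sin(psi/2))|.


psi = 2*pi*0.97500*sin(75.030 deg) = 5.918193 rad
AF = |sin(16*5.918193/2) / (16*sin(5.918193/2))| = 0.07571

0.07571


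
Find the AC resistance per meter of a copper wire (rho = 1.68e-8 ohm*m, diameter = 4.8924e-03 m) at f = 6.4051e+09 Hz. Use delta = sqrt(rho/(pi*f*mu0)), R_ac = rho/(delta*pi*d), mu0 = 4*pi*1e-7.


delta = sqrt(1.68e-8 / (pi * 6.4051e+09 * 4*pi*1e-7)) = 8.151017e-07 m
R_ac = 1.68e-8 / (8.151017e-07 * pi * 4.8924e-03) = 1.341 ohm/m

1.341 ohm/m


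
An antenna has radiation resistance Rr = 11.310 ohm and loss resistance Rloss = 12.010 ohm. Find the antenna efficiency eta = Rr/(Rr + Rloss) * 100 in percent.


eta = 11.310 / (11.310 + 12.010) * 100 = 48.50%

48.50%


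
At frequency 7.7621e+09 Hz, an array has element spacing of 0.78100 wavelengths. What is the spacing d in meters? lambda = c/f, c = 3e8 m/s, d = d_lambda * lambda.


lambda = c / f = 3.0000e+08 / 7.7621e+09 = 0.03864933 m
d = 0.78100 * 0.03864933 = 0.03019 m

0.03019 m


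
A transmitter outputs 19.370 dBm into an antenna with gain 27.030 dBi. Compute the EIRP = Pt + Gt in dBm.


EIRP = Pt + Gt = 19.370 + 27.030 = 46.40 dBm

46.40 dBm


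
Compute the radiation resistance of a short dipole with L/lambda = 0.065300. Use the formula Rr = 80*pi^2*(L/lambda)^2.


Rr = 80 * pi^2 * (0.065300)^2 = 80 * 9.869604 * 4.264090e-03 = 3.367 ohm

3.367 ohm


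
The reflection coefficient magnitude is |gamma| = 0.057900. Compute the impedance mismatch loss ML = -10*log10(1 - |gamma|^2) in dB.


ML = -10 * log10(1 - 0.057900^2) = -10 * log10(0.99664759) = 0.01458 dB

0.01458 dB


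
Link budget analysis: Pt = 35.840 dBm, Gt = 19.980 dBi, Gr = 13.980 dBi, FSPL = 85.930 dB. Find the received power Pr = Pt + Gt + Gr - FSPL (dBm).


Pr = 35.840 + 19.980 + 13.980 - 85.930 = -16.13 dBm

-16.13 dBm


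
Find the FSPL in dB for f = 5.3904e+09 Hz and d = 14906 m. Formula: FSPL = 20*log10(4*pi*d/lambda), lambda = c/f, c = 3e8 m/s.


lambda = c / f = 3.0000e+08 / 5.3904e+09 = 0.05565450 m
FSPL = 20 * log10(4*pi*14906/0.05565450) = 130.5 dB

130.5 dB


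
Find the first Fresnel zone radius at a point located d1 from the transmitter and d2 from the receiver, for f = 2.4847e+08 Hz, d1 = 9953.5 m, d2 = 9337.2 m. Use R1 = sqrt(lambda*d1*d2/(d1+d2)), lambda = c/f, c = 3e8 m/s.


lambda = c / f = 3.0000e+08 / 2.4847e+08 = 1.207389 m
R1 = sqrt(1.207389 * 9953.5 * 9337.2 / (9953.5 + 9337.2)) = 76.27 m

76.27 m


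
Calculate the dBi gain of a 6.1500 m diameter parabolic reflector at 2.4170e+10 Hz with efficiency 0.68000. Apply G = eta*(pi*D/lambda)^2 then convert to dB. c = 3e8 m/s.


lambda = c / f = 3.0000e+08 / 2.4170e+10 = 0.01241208 m
G_linear = 0.68000 * (pi * 6.1500 / 0.01241208)^2 = 1.647668e+06
G_dBi = 10 * log10(1.647668e+06) = 62.17 dBi

62.17 dBi


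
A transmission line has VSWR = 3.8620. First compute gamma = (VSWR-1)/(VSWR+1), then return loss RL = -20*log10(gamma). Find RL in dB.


gamma = (3.8620 - 1) / (3.8620 + 1) = 0.5886466
RL = -20 * log10(0.5886466) = 4.603 dB

4.603 dB
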